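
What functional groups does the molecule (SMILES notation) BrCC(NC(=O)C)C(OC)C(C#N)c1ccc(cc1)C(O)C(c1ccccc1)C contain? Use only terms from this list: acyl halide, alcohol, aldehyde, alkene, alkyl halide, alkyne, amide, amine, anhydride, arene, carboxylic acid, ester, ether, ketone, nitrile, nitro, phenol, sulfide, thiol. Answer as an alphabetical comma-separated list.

halogen on an sp³ carbon → alkyl halide.
pendant –NHC(=O)CH3: N bonded to a carbonyl → amide (not amine).
pendant –OCH3: C–O–C with sp³ C, no adjacent C=O → ether.
pendant –C≡N: nitrile.
para-disubstituted benzene ring → arene.
–OH on an sp³ carbon → alcohol (secondary).
pendant –C6H5: benzene ring → arene.

alcohol, alkyl halide, amide, arene, ether, nitrile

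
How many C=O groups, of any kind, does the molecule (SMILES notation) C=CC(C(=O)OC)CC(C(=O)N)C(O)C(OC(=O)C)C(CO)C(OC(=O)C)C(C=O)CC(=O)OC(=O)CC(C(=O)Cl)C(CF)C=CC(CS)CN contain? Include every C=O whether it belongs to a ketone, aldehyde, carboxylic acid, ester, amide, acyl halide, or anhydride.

CH(COOCH3): ester, 1 C=O (running total 1).
CH(CONH2): amide, 1 C=O (running total 2).
CH(OCOCH3): ester, 1 C=O (running total 3).
CH(OCOCH3): ester, 1 C=O (running total 4).
CH(CHO): aldehyde, 1 C=O (running total 5).
CH2CO-O-COCH2: anhydride, 2 C=O (running total 7).
CH(COCl): acyl halide, 1 C=O (running total 8).

8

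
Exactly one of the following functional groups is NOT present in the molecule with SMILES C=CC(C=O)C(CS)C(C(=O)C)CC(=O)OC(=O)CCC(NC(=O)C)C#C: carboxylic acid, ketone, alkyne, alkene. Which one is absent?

carboxylic acid

ketone: present (CH(COCH3) — pendant –COCH3: carbonyl C bonded to two carbons → ketone).
alkene: present (CH2=CH — C=C double bond → alkene).
alkyne: present (C≡CH — C≡C triple bond → alkyne).
carboxylic acid: absent. In CH(NHCOCH3), the carbonyl is bonded to nitrogen, not to –OH; that is an amide.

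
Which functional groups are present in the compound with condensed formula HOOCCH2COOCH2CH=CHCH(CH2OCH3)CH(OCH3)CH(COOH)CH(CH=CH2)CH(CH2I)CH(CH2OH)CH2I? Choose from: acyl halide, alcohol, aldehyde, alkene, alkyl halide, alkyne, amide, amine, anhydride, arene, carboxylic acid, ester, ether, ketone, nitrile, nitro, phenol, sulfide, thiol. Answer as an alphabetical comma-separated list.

alcohol, alkene, alkyl halide, carboxylic acid, ester, ether

–COOH: carbonyl C bonded to –OH and C → carboxylic acid (the –OH is not a separate alcohol).
–C(=O)–O–C with C on the carbonyl side → ester.
C=C double bond → alkene.
pendant –CH2OCH3: C–O–C linkage → ether.
pendant –OCH3: C–O–C with sp³ C, no adjacent C=O → ether.
pendant –COOH: carbonyl C bonded to C and –OH → carboxylic acid.
pendant –CH=CH2: C=C double bond → alkene.
pendant –CH2X: halogen on sp³ carbon → alkyl halide.
pendant –CH2OH on an sp³ backbone C → alcohol.
halogen on an sp³ carbon → alkyl halide.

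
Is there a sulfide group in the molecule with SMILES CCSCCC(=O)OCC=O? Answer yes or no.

yes

C–S–C linkage → sulfide (thioether).
–C(=O)–O–C with C on the carbonyl side → ester.
terminal –CHO: carbonyl C bonded to H and C → aldehyde.
The CH2SCH2 segment supplies the sulfide: C–S–C linkage → sulfide (thioether).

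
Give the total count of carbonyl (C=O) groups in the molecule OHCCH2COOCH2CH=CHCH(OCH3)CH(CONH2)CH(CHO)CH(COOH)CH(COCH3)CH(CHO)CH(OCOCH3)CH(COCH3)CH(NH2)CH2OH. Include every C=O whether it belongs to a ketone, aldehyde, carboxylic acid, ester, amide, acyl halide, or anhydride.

OHC: aldehyde, 1 C=O (running total 1).
CH2COOCH2: ester, 1 C=O (running total 2).
CH(CONH2): amide, 1 C=O (running total 3).
CH(CHO): aldehyde, 1 C=O (running total 4).
CH(COOH): carboxylic acid, 1 C=O (running total 5).
CH(COCH3): ketone, 1 C=O (running total 6).
CH(CHO): aldehyde, 1 C=O (running total 7).
CH(OCOCH3): ester, 1 C=O (running total 8).
CH(COCH3): ketone, 1 C=O (running total 9).

9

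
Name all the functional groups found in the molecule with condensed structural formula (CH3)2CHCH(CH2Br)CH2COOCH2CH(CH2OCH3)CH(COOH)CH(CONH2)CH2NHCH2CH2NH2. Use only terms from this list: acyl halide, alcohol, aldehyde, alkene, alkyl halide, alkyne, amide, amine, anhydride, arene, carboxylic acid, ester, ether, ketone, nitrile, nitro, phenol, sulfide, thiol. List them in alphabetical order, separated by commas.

alkyl halide, amide, amine, carboxylic acid, ester, ether

Reading the structure from left to right:
  CH(CH2Br): pendant –CH2X: halogen on sp³ carbon → alkyl halide.
  CH2COOCH2: –C(=O)–O–C with C on the carbonyl side → ester.
  CH(CH2OCH3): pendant –CH2OCH3: C–O–C linkage → ether.
  CH(COOH): pendant –COOH: carbonyl C bonded to C and –OH → carboxylic acid.
  CH(CONH2): pendant –CONH2: carbonyl C bonded to C and N → amide.
  CH2NHCH2: C–N–C with sp³ carbons and no adjacent C=O → amine (secondary).
  CH2NH2: –NH2 on an sp³ carbon with no adjacent C=O → amine.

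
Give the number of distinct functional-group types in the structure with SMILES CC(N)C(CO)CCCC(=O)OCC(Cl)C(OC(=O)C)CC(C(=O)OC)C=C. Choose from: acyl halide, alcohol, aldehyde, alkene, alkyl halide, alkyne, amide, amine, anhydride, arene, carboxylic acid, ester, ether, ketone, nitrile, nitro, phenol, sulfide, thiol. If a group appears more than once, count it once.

Working along the chain:
  CH(NH2): –NH2 on an sp³ carbon with no adjacent C=O → amine.
  CH(CH2OH): pendant –CH2OH on an sp³ backbone C → alcohol.
  CH2COOCH2: –C(=O)–O–C with C on the carbonyl side → ester.
  CH(Cl): halogen on an sp³ carbon → alkyl halide.
  CH(OCOCH3): pendant –OC(=O)CH3: an acyloxy group → ester.
  CH(COOCH3): pendant –COOCH3: carbonyl C bonded to C and –OCH3 → ester.
  CH=CH2: C=C double bond → alkene.
Distinct types present: alcohol, alkene, alkyl halide, amine, ester.

5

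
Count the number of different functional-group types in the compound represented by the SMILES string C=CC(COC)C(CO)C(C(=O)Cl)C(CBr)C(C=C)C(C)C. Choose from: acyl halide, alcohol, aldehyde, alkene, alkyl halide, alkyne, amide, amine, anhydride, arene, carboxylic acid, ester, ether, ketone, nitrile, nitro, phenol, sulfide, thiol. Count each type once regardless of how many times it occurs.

5

Taking each segment in turn:
  CH2=CH: C=C double bond → alkene.
  CH(CH2OCH3): pendant –CH2OCH3: C–O–C linkage → ether.
  CH(CH2OH): pendant –CH2OH on an sp³ backbone C → alcohol.
  CH(COCl): pendant –C(=O)X: carbonyl C bonded to C and halogen → acyl halide.
  CH(CH2Br): pendant –CH2X: halogen on sp³ carbon → alkyl halide.
  CH(CH=CH2): pendant –CH=CH2: C=C double bond → alkene.
Distinct types present: acyl halide, alcohol, alkene, alkyl halide, ether.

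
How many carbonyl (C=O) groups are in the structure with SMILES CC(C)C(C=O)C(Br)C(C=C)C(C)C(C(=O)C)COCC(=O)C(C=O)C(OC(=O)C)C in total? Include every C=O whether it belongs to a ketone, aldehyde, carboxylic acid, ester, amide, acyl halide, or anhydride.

CH(CHO): aldehyde, 1 C=O (running total 1).
CH(COCH3): ketone, 1 C=O (running total 2).
CO: ketone, 1 C=O (running total 3).
CH(CHO): aldehyde, 1 C=O (running total 4).
CH(OCOCH3): ester, 1 C=O (running total 5).

5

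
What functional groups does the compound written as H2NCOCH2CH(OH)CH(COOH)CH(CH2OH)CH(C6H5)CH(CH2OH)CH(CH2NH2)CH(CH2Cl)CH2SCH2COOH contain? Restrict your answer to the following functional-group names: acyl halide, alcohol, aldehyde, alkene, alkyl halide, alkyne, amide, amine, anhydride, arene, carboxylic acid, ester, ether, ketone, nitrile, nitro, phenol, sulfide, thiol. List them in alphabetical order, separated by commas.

–C(=O)NH2: carbonyl C bonded to C and to N → amide (the N is not a separate amine).
–OH on an sp³ carbon → alcohol (secondary).
pendant –COOH: carbonyl C bonded to C and –OH → carboxylic acid.
pendant –CH2OH on an sp³ backbone C → alcohol.
pendant –C6H5: benzene ring → arene.
pendant –CH2OH on an sp³ backbone C → alcohol.
pendant –CH2NH2: N on sp³ C, no adjacent C=O → amine.
pendant –CH2X: halogen on sp³ carbon → alkyl halide.
C–S–C linkage → sulfide (thioether).
–COOH: carbonyl C bonded to –OH and C → carboxylic acid (the –OH is not a separate alcohol).

alcohol, alkyl halide, amide, amine, arene, carboxylic acid, sulfide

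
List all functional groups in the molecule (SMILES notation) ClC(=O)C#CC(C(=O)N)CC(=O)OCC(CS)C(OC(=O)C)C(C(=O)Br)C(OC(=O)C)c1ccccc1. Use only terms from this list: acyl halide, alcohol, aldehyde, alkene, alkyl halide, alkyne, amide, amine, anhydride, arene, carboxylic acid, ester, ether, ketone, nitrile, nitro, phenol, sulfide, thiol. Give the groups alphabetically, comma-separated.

acyl halide, alkyne, amide, arene, ester, thiol

Taking each segment in turn:
  ClCO: –C(=O)Cl: carbonyl C bonded to C and to a halogen → acyl halide (not alkyl halide).
  C≡C: C≡C triple bond → alkyne.
  CH(CONH2): pendant –CONH2: carbonyl C bonded to C and N → amide.
  CH2COOCH2: –C(=O)–O–C with C on the carbonyl side → ester.
  CH(CH2SH): pendant –CH2SH → thiol.
  CH(OCOCH3): pendant –OC(=O)CH3: an acyloxy group → ester.
  CH(COBr): pendant –C(=O)X: carbonyl C bonded to C and halogen → acyl halide.
  CH(OCOCH3): pendant –OC(=O)CH3: an acyloxy group → ester.
  C6H5: –C6H5 phenyl ring → arene.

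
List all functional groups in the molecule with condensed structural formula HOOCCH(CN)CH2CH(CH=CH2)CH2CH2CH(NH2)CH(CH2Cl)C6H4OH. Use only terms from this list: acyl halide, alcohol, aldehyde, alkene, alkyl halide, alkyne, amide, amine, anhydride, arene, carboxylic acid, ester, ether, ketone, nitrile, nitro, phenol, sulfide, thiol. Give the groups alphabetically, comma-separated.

alkene, alkyl halide, amine, arene, carboxylic acid, nitrile, phenol

Working along the chain:
  HOOC: –COOH: carbonyl C bonded to –OH and C → carboxylic acid (the –OH is not a separate alcohol).
  CH(CN): pendant –C≡N: nitrile.
  CH(CH=CH2): pendant –CH=CH2: C=C double bond → alkene.
  CH(NH2): –NH2 on an sp³ carbon with no adjacent C=O → amine.
  CH(CH2Cl): pendant –CH2X: halogen on sp³ carbon → alkyl halide.
  C6H4OH: –OH attached directly to an aromatic ring → phenol (not alcohol); the ring itself is an arene.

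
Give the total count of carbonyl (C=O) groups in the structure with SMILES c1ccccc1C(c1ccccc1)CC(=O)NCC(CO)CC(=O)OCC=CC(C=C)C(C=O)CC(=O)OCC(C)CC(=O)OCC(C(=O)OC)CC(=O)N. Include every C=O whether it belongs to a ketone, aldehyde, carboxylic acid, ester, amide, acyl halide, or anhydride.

CH2CONHCH2: amide, 1 C=O (running total 1).
CH2COOCH2: ester, 1 C=O (running total 2).
CH(CHO): aldehyde, 1 C=O (running total 3).
CH2COOCH2: ester, 1 C=O (running total 4).
CH2COOCH2: ester, 1 C=O (running total 5).
CH(COOCH3): ester, 1 C=O (running total 6).
CONH2: amide, 1 C=O (running total 7).

7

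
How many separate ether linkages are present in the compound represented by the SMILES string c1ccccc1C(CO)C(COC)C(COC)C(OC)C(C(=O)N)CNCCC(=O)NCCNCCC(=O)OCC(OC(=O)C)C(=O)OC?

Taking each segment in turn:
  C6H5: C6H5– phenyl ring → arene.
  CH(CH2OH): pendant –CH2OH on an sp³ backbone C → alcohol.
  CH(CH2OCH3): pendant –CH2OCH3: C–O–C linkage → ether.
  CH(CH2OCH3): pendant –CH2OCH3: C–O–C linkage → ether.
  CH(OCH3): pendant –OCH3: C–O–C with sp³ C, no adjacent C=O → ether.
  CH(CONH2): pendant –CONH2: carbonyl C bonded to C and N → amide.
  CH2NHCH2: C–N–C with sp³ carbons and no adjacent C=O → amine (secondary).
  CH2CONHCH2: –C(=O)–N– linkage → amide (the N is not an amine).
  CH2NHCH2: C–N–C with sp³ carbons and no adjacent C=O → amine (secondary).
  CH2COOCH2: –C(=O)–O–C with C on the carbonyl side → ester.
  CH(OCOCH3): pendant –OC(=O)CH3: an acyloxy group → ester.
  COOCH3: –C(=O)OCH3: carbonyl C bonded to C and to –OCH3 → ester (not ketone + ether).
Ether appears at: CH(CH2OCH3), CH(CH2OCH3), CH(OCH3) → 3.

3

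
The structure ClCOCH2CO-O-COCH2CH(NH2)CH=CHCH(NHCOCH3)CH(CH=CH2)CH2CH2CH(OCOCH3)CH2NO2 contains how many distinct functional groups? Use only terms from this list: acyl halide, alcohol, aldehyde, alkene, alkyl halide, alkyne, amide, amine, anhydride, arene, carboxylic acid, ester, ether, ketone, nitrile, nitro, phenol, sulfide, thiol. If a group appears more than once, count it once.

7

Working along the chain:
  ClCO: –C(=O)Cl: carbonyl C bonded to C and to a halogen → acyl halide (not alkyl halide).
  CH2CO-O-COCH2: two acyl groups sharing one oxygen, –C(=O)–O–C(=O)– → anhydride.
  CH(NH2): –NH2 on an sp³ carbon with no adjacent C=O → amine.
  CH=CH: C=C double bond → alkene.
  CH(NHCOCH3): pendant –NHC(=O)CH3: N bonded to a carbonyl → amide (not amine).
  CH(CH=CH2): pendant –CH=CH2: C=C double bond → alkene.
  CH(OCOCH3): pendant –OC(=O)CH3: an acyloxy group → ester.
  CH2NO2: –NO2 on carbon → nitro group.
Distinct types present: acyl halide, alkene, amide, amine, anhydride, ester, nitro.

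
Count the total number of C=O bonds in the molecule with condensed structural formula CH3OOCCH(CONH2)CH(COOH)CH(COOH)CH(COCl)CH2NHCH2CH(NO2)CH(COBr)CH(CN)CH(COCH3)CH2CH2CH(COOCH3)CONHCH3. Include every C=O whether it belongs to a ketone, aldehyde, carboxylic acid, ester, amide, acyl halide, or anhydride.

9

CH3OOC: ester, 1 C=O (running total 1).
CH(CONH2): amide, 1 C=O (running total 2).
CH(COOH): carboxylic acid, 1 C=O (running total 3).
CH(COOH): carboxylic acid, 1 C=O (running total 4).
CH(COCl): acyl halide, 1 C=O (running total 5).
CH(COBr): acyl halide, 1 C=O (running total 6).
CH(COCH3): ketone, 1 C=O (running total 7).
CH(COOCH3): ester, 1 C=O (running total 8).
CONHCH3: amide, 1 C=O (running total 9).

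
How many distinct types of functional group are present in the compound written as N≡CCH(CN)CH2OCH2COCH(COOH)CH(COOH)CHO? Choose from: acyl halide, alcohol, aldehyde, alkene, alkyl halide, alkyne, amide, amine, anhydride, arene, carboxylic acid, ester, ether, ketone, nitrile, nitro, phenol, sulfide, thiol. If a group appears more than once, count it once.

5

Reading the structure from left to right:
  N≡C: N≡C–: carbon triple-bonded to nitrogen → nitrile.
  CH(CN): pendant –C≡N: nitrile.
  CH2OCH2: C–O–C with sp³ carbons on both sides and no adjacent C=O → ether.
  CO: –C(=O)– with carbon on both sides → ketone.
  CH(COOH): pendant –COOH: carbonyl C bonded to C and –OH → carboxylic acid.
  CH(COOH): pendant –COOH: carbonyl C bonded to C and –OH → carboxylic acid.
  CHO: terminal –CHO: carbonyl C bonded to H and C → aldehyde.
Distinct types present: aldehyde, carboxylic acid, ether, ketone, nitrile.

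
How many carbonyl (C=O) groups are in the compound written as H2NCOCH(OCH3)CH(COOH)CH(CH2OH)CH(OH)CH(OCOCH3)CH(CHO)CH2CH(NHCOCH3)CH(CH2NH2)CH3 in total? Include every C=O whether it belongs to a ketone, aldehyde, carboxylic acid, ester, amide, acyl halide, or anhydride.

H2NCO: amide, 1 C=O (running total 1).
CH(COOH): carboxylic acid, 1 C=O (running total 2).
CH(OCOCH3): ester, 1 C=O (running total 3).
CH(CHO): aldehyde, 1 C=O (running total 4).
CH(NHCOCH3): amide, 1 C=O (running total 5).

5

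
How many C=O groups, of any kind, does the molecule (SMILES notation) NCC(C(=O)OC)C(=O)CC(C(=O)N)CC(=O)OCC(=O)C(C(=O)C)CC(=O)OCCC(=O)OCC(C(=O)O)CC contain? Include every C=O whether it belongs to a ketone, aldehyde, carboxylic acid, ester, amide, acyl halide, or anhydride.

9

CH(COOCH3): ester, 1 C=O (running total 1).
CO: ketone, 1 C=O (running total 2).
CH(CONH2): amide, 1 C=O (running total 3).
CH2COOCH2: ester, 1 C=O (running total 4).
CO: ketone, 1 C=O (running total 5).
CH(COCH3): ketone, 1 C=O (running total 6).
CH2COOCH2: ester, 1 C=O (running total 7).
CH2COOCH2: ester, 1 C=O (running total 8).
CH(COOH): carboxylic acid, 1 C=O (running total 9).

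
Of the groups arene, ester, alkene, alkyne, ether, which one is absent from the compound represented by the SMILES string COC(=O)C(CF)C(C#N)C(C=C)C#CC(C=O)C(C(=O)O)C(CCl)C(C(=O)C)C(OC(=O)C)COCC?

arene

alkyne: present (C≡C — C≡C triple bond → alkyne).
alkene: present (CH(CH=CH2) — pendant –CH=CH2: C=C double bond → alkene).
ether: present (CH2OCH2 — C–O–C with sp³ carbons on both sides and no adjacent C=O → ether).
ester: present (CH3OOC — CH3O–C(=O)–: carbonyl C bonded to C and to –OCH3 → ester (not ketone + ether)).
arene: no segment matches this pattern.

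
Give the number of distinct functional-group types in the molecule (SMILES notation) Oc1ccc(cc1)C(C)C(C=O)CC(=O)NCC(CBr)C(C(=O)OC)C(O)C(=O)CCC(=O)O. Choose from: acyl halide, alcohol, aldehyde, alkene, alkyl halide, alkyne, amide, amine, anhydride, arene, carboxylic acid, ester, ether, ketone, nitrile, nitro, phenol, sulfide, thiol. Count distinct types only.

–OH attached directly to an aromatic ring → phenol (not alcohol); the ring itself is an arene.
pendant –CHO: carbonyl C bonded to C and H → aldehyde.
–C(=O)–N– linkage → amide (the N is not an amine).
pendant –CH2X: halogen on sp³ carbon → alkyl halide.
pendant –COOCH3: carbonyl C bonded to C and –OCH3 → ester.
–OH on an sp³ carbon → alcohol (secondary).
–C(=O)– with carbon on both sides → ketone.
–COOH: carbonyl C bonded to –OH and C → carboxylic acid (the –OH is not a separate alcohol).
Distinct types present: alcohol, aldehyde, alkyl halide, amide, arene, carboxylic acid, ester, ketone, phenol.

9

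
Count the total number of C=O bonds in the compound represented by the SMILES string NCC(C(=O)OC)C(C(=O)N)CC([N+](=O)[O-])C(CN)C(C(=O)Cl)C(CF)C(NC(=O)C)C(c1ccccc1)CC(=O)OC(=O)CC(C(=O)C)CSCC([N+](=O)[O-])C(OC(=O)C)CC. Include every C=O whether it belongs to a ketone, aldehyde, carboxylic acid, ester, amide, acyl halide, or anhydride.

8

CH(COOCH3): ester, 1 C=O (running total 1).
CH(CONH2): amide, 1 C=O (running total 2).
CH(COCl): acyl halide, 1 C=O (running total 3).
CH(NHCOCH3): amide, 1 C=O (running total 4).
CH2CO-O-COCH2: anhydride, 2 C=O (running total 6).
CH(COCH3): ketone, 1 C=O (running total 7).
CH(OCOCH3): ester, 1 C=O (running total 8).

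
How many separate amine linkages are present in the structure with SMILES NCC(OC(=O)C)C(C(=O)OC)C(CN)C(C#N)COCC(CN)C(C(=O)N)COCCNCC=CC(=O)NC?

–NH2 on an sp³ carbon with no adjacent C=O → amine.
pendant –OC(=O)CH3: an acyloxy group → ester.
pendant –COOCH3: carbonyl C bonded to C and –OCH3 → ester.
pendant –CH2NH2: N on sp³ C, no adjacent C=O → amine.
pendant –C≡N: nitrile.
C–O–C with sp³ carbons on both sides and no adjacent C=O → ether.
pendant –CH2NH2: N on sp³ C, no adjacent C=O → amine.
pendant –CONH2: carbonyl C bonded to C and N → amide.
C–O–C with sp³ carbons on both sides and no adjacent C=O → ether.
C–N–C with sp³ carbons and no adjacent C=O → amine (secondary).
C=C double bond → alkene.
–C(=O)NHCH3: carbonyl C bonded to C and to N → amide (the N is not an amine).
Amine appears at: H2NCH2, CH(CH2NH2), CH(CH2NH2), CH2NHCH2 → 4.

4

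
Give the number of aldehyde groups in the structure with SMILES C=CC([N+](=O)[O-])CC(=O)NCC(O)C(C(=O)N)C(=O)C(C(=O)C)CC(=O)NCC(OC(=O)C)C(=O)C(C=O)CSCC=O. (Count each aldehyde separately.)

Working along the chain:
  CH2=CH: C=C double bond → alkene.
  CH(NO2): –NO2 on an sp³ carbon → nitro (the N=O is not a carbonyl).
  CH2CONHCH2: –C(=O)–N– linkage → amide (the N is not an amine).
  CH(OH): –OH on an sp³ carbon → alcohol (secondary).
  CH(CONH2): pendant –CONH2: carbonyl C bonded to C and N → amide.
  CO: –C(=O)– with carbon on both sides → ketone.
  CH(COCH3): pendant –COCH3: carbonyl C bonded to two carbons → ketone.
  CH2CONHCH2: –C(=O)–N– linkage → amide (the N is not an amine).
  CH(OCOCH3): pendant –OC(=O)CH3: an acyloxy group → ester.
  CO: –C(=O)– with carbon on both sides → ketone.
  CH(CHO): pendant –CHO: carbonyl C bonded to C and H → aldehyde.
  CH2SCH2: C–S–C linkage → sulfide (thioether).
  CHO: terminal –CHO: carbonyl C bonded to H and C → aldehyde.
Aldehyde appears at: CH(CHO), CHO → 2.

2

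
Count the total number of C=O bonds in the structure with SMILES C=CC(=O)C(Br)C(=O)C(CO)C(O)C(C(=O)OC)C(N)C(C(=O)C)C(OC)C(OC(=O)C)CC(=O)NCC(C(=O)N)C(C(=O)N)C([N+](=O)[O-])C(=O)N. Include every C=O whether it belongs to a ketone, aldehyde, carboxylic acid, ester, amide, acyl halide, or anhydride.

CO: ketone, 1 C=O (running total 1).
CO: ketone, 1 C=O (running total 2).
CH(COOCH3): ester, 1 C=O (running total 3).
CH(COCH3): ketone, 1 C=O (running total 4).
CH(OCOCH3): ester, 1 C=O (running total 5).
CH2CONHCH2: amide, 1 C=O (running total 6).
CH(CONH2): amide, 1 C=O (running total 7).
CH(CONH2): amide, 1 C=O (running total 8).
CONH2: amide, 1 C=O (running total 9).

9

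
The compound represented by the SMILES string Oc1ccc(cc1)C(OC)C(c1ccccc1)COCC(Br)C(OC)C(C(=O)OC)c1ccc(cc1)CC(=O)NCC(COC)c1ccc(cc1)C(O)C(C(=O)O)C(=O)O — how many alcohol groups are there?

1

Taking each segment in turn:
  HOC6H4: –OH attached directly to an aromatic ring → phenol (not alcohol); the ring itself is an arene.
  CH(OCH3): pendant –OCH3: C–O–C with sp³ C, no adjacent C=O → ether.
  CH(C6H5): pendant –C6H5: benzene ring → arene.
  CH2OCH2: C–O–C with sp³ carbons on both sides and no adjacent C=O → ether.
  CH(Br): halogen on an sp³ carbon → alkyl halide.
  CH(OCH3): pendant –OCH3: C–O–C with sp³ C, no adjacent C=O → ether.
  CH(COOCH3): pendant –COOCH3: carbonyl C bonded to C and –OCH3 → ester.
  C6H4: para-disubstituted benzene ring → arene.
  CH2CONHCH2: –C(=O)–N– linkage → amide (the N is not an amine).
  CH(CH2OCH3): pendant –CH2OCH3: C–O–C linkage → ether.
  C6H4: para-disubstituted benzene ring → arene.
  CH(OH): –OH on an sp³ carbon → alcohol (secondary).
  CH(COOH): pendant –COOH: carbonyl C bonded to C and –OH → carboxylic acid.
  COOH: –COOH: carbonyl C bonded to –OH and C → carboxylic acid (the –OH is not a separate alcohol).
Alcohol appears at: CH(OH) → 1.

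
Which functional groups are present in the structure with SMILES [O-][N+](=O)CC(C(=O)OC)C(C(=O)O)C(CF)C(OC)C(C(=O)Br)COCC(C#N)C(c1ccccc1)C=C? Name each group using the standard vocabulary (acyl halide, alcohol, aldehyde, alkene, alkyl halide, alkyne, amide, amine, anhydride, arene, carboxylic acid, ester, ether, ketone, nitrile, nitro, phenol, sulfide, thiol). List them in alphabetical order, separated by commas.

Reading the structure from left to right:
  O2NCH2: –NO2 on carbon → nitro group.
  CH(COOCH3): pendant –COOCH3: carbonyl C bonded to C and –OCH3 → ester.
  CH(COOH): pendant –COOH: carbonyl C bonded to C and –OH → carboxylic acid.
  CH(CH2F): pendant –CH2X: halogen on sp³ carbon → alkyl halide.
  CH(OCH3): pendant –OCH3: C–O–C with sp³ C, no adjacent C=O → ether.
  CH(COBr): pendant –C(=O)X: carbonyl C bonded to C and halogen → acyl halide.
  CH2OCH2: C–O–C with sp³ carbons on both sides and no adjacent C=O → ether.
  CH(CN): pendant –C≡N: nitrile.
  CH(C6H5): pendant –C6H5: benzene ring → arene.
  CH=CH2: C=C double bond → alkene.

acyl halide, alkene, alkyl halide, arene, carboxylic acid, ester, ether, nitrile, nitro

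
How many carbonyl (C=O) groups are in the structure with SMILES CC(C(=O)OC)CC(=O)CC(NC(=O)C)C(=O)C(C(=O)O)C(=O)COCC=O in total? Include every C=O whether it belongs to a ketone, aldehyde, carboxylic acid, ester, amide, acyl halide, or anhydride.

7

CH(COOCH3): ester, 1 C=O (running total 1).
CO: ketone, 1 C=O (running total 2).
CH(NHCOCH3): amide, 1 C=O (running total 3).
CO: ketone, 1 C=O (running total 4).
CH(COOH): carboxylic acid, 1 C=O (running total 5).
CO: ketone, 1 C=O (running total 6).
CHO: aldehyde, 1 C=O (running total 7).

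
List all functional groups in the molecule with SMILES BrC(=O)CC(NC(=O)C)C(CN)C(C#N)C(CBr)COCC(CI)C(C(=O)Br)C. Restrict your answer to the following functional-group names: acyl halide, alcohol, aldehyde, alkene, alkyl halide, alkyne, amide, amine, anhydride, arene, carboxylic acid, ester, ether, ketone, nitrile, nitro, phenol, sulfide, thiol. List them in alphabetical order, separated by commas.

–C(=O)Br: carbonyl C bonded to C and to a halogen → acyl halide (not alkyl halide).
pendant –NHC(=O)CH3: N bonded to a carbonyl → amide (not amine).
pendant –CH2NH2: N on sp³ C, no adjacent C=O → amine.
pendant –C≡N: nitrile.
pendant –CH2X: halogen on sp³ carbon → alkyl halide.
C–O–C with sp³ carbons on both sides and no adjacent C=O → ether.
pendant –CH2X: halogen on sp³ carbon → alkyl halide.
pendant –C(=O)X: carbonyl C bonded to C and halogen → acyl halide.

acyl halide, alkyl halide, amide, amine, ether, nitrile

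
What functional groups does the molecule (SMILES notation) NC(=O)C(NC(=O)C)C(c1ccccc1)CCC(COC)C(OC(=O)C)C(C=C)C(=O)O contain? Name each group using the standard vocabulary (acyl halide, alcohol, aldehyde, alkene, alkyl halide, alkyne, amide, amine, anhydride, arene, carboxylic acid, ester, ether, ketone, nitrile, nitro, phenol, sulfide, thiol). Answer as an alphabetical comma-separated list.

alkene, amide, arene, carboxylic acid, ester, ether

–C(=O)NH2: carbonyl C bonded to C and to N → amide (the N is not a separate amine).
pendant –NHC(=O)CH3: N bonded to a carbonyl → amide (not amine).
pendant –C6H5: benzene ring → arene.
pendant –CH2OCH3: C–O–C linkage → ether.
pendant –OC(=O)CH3: an acyloxy group → ester.
pendant –CH=CH2: C=C double bond → alkene.
–COOH: carbonyl C bonded to –OH and C → carboxylic acid (the –OH is not a separate alcohol).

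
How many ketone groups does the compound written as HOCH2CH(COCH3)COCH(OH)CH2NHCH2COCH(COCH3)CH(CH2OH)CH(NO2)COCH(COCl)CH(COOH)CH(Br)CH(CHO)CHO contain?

5

HO– on an sp³ carbon → alcohol.
pendant –COCH3: carbonyl C bonded to two carbons → ketone.
–C(=O)– with carbon on both sides → ketone.
–OH on an sp³ carbon → alcohol (secondary).
C–N–C with sp³ carbons and no adjacent C=O → amine (secondary).
–C(=O)– with carbon on both sides → ketone.
pendant –COCH3: carbonyl C bonded to two carbons → ketone.
pendant –CH2OH on an sp³ backbone C → alcohol.
–NO2 on an sp³ carbon → nitro (the N=O is not a carbonyl).
–C(=O)– with carbon on both sides → ketone.
pendant –C(=O)X: carbonyl C bonded to C and halogen → acyl halide.
pendant –COOH: carbonyl C bonded to C and –OH → carboxylic acid.
halogen on an sp³ carbon → alkyl halide.
pendant –CHO: carbonyl C bonded to C and H → aldehyde.
terminal –CHO: carbonyl C bonded to H and C → aldehyde.
Ketone appears at: CH(COCH3), CO, CO, CH(COCH3), CO → 5.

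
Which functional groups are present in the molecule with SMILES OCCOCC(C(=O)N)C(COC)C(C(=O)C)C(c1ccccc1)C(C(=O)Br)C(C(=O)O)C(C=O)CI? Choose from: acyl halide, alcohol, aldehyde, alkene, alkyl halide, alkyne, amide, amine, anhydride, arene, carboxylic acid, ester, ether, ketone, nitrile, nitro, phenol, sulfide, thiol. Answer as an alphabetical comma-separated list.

Working along the chain:
  HOCH2: HO– on an sp³ carbon → alcohol.
  CH2OCH2: C–O–C with sp³ carbons on both sides and no adjacent C=O → ether.
  CH(CONH2): pendant –CONH2: carbonyl C bonded to C and N → amide.
  CH(CH2OCH3): pendant –CH2OCH3: C–O–C linkage → ether.
  CH(COCH3): pendant –COCH3: carbonyl C bonded to two carbons → ketone.
  CH(C6H5): pendant –C6H5: benzene ring → arene.
  CH(COBr): pendant –C(=O)X: carbonyl C bonded to C and halogen → acyl halide.
  CH(COOH): pendant –COOH: carbonyl C bonded to C and –OH → carboxylic acid.
  CH(CHO): pendant –CHO: carbonyl C bonded to C and H → aldehyde.
  CH2I: halogen on an sp³ carbon → alkyl halide.

acyl halide, alcohol, aldehyde, alkyl halide, amide, arene, carboxylic acid, ether, ketone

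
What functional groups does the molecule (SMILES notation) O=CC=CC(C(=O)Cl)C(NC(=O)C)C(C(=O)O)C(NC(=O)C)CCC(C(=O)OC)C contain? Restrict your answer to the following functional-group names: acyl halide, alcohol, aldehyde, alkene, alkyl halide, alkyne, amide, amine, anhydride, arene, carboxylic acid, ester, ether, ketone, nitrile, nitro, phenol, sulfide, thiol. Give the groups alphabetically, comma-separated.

Working along the chain:
  OHC: terminal –CHO: carbonyl C bonded to H and C → aldehyde.
  CH=CH: C=C double bond → alkene.
  CH(COCl): pendant –C(=O)X: carbonyl C bonded to C and halogen → acyl halide.
  CH(NHCOCH3): pendant –NHC(=O)CH3: N bonded to a carbonyl → amide (not amine).
  CH(COOH): pendant –COOH: carbonyl C bonded to C and –OH → carboxylic acid.
  CH(NHCOCH3): pendant –NHC(=O)CH3: N bonded to a carbonyl → amide (not amine).
  CH(COOCH3): pendant –COOCH3: carbonyl C bonded to C and –OCH3 → ester.

acyl halide, aldehyde, alkene, amide, carboxylic acid, ester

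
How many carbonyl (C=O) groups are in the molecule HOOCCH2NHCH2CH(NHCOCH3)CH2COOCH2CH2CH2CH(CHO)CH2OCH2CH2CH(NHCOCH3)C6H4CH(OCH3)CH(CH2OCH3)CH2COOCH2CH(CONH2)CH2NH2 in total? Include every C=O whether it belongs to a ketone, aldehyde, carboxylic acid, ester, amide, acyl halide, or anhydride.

HOOC: carboxylic acid, 1 C=O (running total 1).
CH(NHCOCH3): amide, 1 C=O (running total 2).
CH2COOCH2: ester, 1 C=O (running total 3).
CH(CHO): aldehyde, 1 C=O (running total 4).
CH(NHCOCH3): amide, 1 C=O (running total 5).
CH2COOCH2: ester, 1 C=O (running total 6).
CH(CONH2): amide, 1 C=O (running total 7).

7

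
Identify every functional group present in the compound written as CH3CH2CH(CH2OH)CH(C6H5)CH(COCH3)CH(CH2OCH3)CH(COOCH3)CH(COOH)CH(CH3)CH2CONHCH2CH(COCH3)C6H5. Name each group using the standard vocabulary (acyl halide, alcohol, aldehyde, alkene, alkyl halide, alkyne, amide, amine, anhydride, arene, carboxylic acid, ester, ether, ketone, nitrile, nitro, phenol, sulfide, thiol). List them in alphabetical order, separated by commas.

alcohol, amide, arene, carboxylic acid, ester, ether, ketone

Working along the chain:
  CH(CH2OH): pendant –CH2OH on an sp³ backbone C → alcohol.
  CH(C6H5): pendant –C6H5: benzene ring → arene.
  CH(COCH3): pendant –COCH3: carbonyl C bonded to two carbons → ketone.
  CH(CH2OCH3): pendant –CH2OCH3: C–O–C linkage → ether.
  CH(COOCH3): pendant –COOCH3: carbonyl C bonded to C and –OCH3 → ester.
  CH(COOH): pendant –COOH: carbonyl C bonded to C and –OH → carboxylic acid.
  CH2CONHCH2: –C(=O)–N– linkage → amide (the N is not an amine).
  CH(COCH3): pendant –COCH3: carbonyl C bonded to two carbons → ketone.
  C6H5: –C6H5 phenyl ring → arene.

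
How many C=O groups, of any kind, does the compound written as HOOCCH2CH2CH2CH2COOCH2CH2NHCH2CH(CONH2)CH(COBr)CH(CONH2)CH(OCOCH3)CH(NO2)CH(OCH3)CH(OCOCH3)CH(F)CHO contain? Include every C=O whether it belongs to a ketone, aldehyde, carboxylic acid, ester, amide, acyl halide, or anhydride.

8

HOOC: carboxylic acid, 1 C=O (running total 1).
CH2COOCH2: ester, 1 C=O (running total 2).
CH(CONH2): amide, 1 C=O (running total 3).
CH(COBr): acyl halide, 1 C=O (running total 4).
CH(CONH2): amide, 1 C=O (running total 5).
CH(OCOCH3): ester, 1 C=O (running total 6).
CH(OCOCH3): ester, 1 C=O (running total 7).
CHO: aldehyde, 1 C=O (running total 8).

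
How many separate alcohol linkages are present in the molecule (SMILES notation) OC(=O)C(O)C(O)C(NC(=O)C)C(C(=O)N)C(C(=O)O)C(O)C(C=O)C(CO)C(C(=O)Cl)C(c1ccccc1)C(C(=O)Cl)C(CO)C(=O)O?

Reading the structure from left to right:
  HOOC: –COOH: carbonyl C bonded to –OH and C → carboxylic acid (the –OH is not a separate alcohol).
  CH(OH): –OH on an sp³ carbon → alcohol (secondary).
  CH(OH): –OH on an sp³ carbon → alcohol (secondary).
  CH(NHCOCH3): pendant –NHC(=O)CH3: N bonded to a carbonyl → amide (not amine).
  CH(CONH2): pendant –CONH2: carbonyl C bonded to C and N → amide.
  CH(COOH): pendant –COOH: carbonyl C bonded to C and –OH → carboxylic acid.
  CH(OH): –OH on an sp³ carbon → alcohol (secondary).
  CH(CHO): pendant –CHO: carbonyl C bonded to C and H → aldehyde.
  CH(CH2OH): pendant –CH2OH on an sp³ backbone C → alcohol.
  CH(COCl): pendant –C(=O)X: carbonyl C bonded to C and halogen → acyl halide.
  CH(C6H5): pendant –C6H5: benzene ring → arene.
  CH(COCl): pendant –C(=O)X: carbonyl C bonded to C and halogen → acyl halide.
  CH(CH2OH): pendant –CH2OH on an sp³ backbone C → alcohol.
  COOH: –COOH: carbonyl C bonded to –OH and C → carboxylic acid (the –OH is not a separate alcohol).
Alcohol appears at: CH(OH), CH(OH), CH(OH), CH(CH2OH), CH(CH2OH) → 5.

5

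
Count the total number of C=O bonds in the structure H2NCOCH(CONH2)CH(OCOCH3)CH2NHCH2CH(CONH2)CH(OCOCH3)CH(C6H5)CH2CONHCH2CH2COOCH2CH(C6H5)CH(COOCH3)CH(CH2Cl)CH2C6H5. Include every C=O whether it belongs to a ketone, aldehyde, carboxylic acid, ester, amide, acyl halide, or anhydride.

8

H2NCO: amide, 1 C=O (running total 1).
CH(CONH2): amide, 1 C=O (running total 2).
CH(OCOCH3): ester, 1 C=O (running total 3).
CH(CONH2): amide, 1 C=O (running total 4).
CH(OCOCH3): ester, 1 C=O (running total 5).
CH2CONHCH2: amide, 1 C=O (running total 6).
CH2COOCH2: ester, 1 C=O (running total 7).
CH(COOCH3): ester, 1 C=O (running total 8).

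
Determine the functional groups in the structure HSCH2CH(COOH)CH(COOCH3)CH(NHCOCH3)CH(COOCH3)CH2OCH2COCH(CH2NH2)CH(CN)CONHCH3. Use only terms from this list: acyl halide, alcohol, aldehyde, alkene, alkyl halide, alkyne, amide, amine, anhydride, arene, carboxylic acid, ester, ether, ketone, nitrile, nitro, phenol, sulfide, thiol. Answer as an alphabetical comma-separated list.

amide, amine, carboxylic acid, ester, ether, ketone, nitrile, thiol

Taking each segment in turn:
  HSCH2: –SH on an sp³ carbon → thiol.
  CH(COOH): pendant –COOH: carbonyl C bonded to C and –OH → carboxylic acid.
  CH(COOCH3): pendant –COOCH3: carbonyl C bonded to C and –OCH3 → ester.
  CH(NHCOCH3): pendant –NHC(=O)CH3: N bonded to a carbonyl → amide (not amine).
  CH(COOCH3): pendant –COOCH3: carbonyl C bonded to C and –OCH3 → ester.
  CH2OCH2: C–O–C with sp³ carbons on both sides and no adjacent C=O → ether.
  CO: –C(=O)– with carbon on both sides → ketone.
  CH(CH2NH2): pendant –CH2NH2: N on sp³ C, no adjacent C=O → amine.
  CH(CN): pendant –C≡N: nitrile.
  CONHCH3: –C(=O)NHCH3: carbonyl C bonded to C and to N → amide (the N is not an amine).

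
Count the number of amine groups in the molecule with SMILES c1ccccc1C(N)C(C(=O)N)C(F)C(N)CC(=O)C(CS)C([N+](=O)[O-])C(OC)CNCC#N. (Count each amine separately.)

Working along the chain:
  C6H5: C6H5– phenyl ring → arene.
  CH(NH2): –NH2 on an sp³ carbon with no adjacent C=O → amine.
  CH(CONH2): pendant –CONH2: carbonyl C bonded to C and N → amide.
  CH(F): halogen on an sp³ carbon → alkyl halide.
  CH(NH2): –NH2 on an sp³ carbon with no adjacent C=O → amine.
  CO: –C(=O)– with carbon on both sides → ketone.
  CH(CH2SH): pendant –CH2SH → thiol.
  CH(NO2): –NO2 on an sp³ carbon → nitro (the N=O is not a carbonyl).
  CH(OCH3): pendant –OCH3: C–O–C with sp³ C, no adjacent C=O → ether.
  CH2NHCH2: C–N–C with sp³ carbons and no adjacent C=O → amine (secondary).
  CN: –C≡N: carbon triple-bonded to nitrogen → nitrile.
Amine appears at: CH(NH2), CH(NH2), CH2NHCH2 → 3.

3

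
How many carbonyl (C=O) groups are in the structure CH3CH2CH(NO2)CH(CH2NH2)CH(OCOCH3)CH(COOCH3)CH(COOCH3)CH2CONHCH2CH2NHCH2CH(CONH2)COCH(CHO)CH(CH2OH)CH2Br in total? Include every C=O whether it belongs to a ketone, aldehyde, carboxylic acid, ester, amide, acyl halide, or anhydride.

7

CH(OCOCH3): ester, 1 C=O (running total 1).
CH(COOCH3): ester, 1 C=O (running total 2).
CH(COOCH3): ester, 1 C=O (running total 3).
CH2CONHCH2: amide, 1 C=O (running total 4).
CH(CONH2): amide, 1 C=O (running total 5).
CO: ketone, 1 C=O (running total 6).
CH(CHO): aldehyde, 1 C=O (running total 7).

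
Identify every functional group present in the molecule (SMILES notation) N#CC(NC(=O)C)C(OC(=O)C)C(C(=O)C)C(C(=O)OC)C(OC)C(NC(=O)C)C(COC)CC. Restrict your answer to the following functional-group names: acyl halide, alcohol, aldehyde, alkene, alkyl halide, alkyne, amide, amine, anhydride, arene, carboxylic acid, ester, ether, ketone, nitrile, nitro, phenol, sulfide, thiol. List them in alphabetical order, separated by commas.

amide, ester, ether, ketone, nitrile

Reading the structure from left to right:
  N≡C: N≡C–: carbon triple-bonded to nitrogen → nitrile.
  CH(NHCOCH3): pendant –NHC(=O)CH3: N bonded to a carbonyl → amide (not amine).
  CH(OCOCH3): pendant –OC(=O)CH3: an acyloxy group → ester.
  CH(COCH3): pendant –COCH3: carbonyl C bonded to two carbons → ketone.
  CH(COOCH3): pendant –COOCH3: carbonyl C bonded to C and –OCH3 → ester.
  CH(OCH3): pendant –OCH3: C–O–C with sp³ C, no adjacent C=O → ether.
  CH(NHCOCH3): pendant –NHC(=O)CH3: N bonded to a carbonyl → amide (not amine).
  CH(CH2OCH3): pendant –CH2OCH3: C–O–C linkage → ether.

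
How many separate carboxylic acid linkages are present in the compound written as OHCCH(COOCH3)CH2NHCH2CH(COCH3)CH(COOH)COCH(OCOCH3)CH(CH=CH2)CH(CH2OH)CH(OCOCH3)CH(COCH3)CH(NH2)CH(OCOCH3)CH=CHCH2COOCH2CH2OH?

terminal –CHO: carbonyl C bonded to H and C → aldehyde.
pendant –COOCH3: carbonyl C bonded to C and –OCH3 → ester.
C–N–C with sp³ carbons and no adjacent C=O → amine (secondary).
pendant –COCH3: carbonyl C bonded to two carbons → ketone.
pendant –COOH: carbonyl C bonded to C and –OH → carboxylic acid.
–C(=O)– with carbon on both sides → ketone.
pendant –OC(=O)CH3: an acyloxy group → ester.
pendant –CH=CH2: C=C double bond → alkene.
pendant –CH2OH on an sp³ backbone C → alcohol.
pendant –OC(=O)CH3: an acyloxy group → ester.
pendant –COCH3: carbonyl C bonded to two carbons → ketone.
–NH2 on an sp³ carbon with no adjacent C=O → amine.
pendant –OC(=O)CH3: an acyloxy group → ester.
C=C double bond → alkene.
–C(=O)–O–C with C on the carbonyl side → ester.
–OH on an sp³ carbon → alcohol.
Carboxylic acid appears at: CH(COOH) → 1.

1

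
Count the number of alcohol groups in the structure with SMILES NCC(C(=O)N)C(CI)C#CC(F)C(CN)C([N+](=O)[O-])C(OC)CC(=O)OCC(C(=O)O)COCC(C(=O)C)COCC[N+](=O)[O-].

0

Taking each segment in turn:
  H2NCH2: –NH2 on an sp³ carbon with no adjacent C=O → amine.
  CH(CONH2): pendant –CONH2: carbonyl C bonded to C and N → amide.
  CH(CH2I): pendant –CH2X: halogen on sp³ carbon → alkyl halide.
  C≡C: C≡C triple bond → alkyne.
  CH(F): halogen on an sp³ carbon → alkyl halide.
  CH(CH2NH2): pendant –CH2NH2: N on sp³ C, no adjacent C=O → amine.
  CH(NO2): –NO2 on an sp³ carbon → nitro (the N=O is not a carbonyl).
  CH(OCH3): pendant –OCH3: C–O–C with sp³ C, no adjacent C=O → ether.
  CH2COOCH2: –C(=O)–O–C with C on the carbonyl side → ester.
  CH(COOH): pendant –COOH: carbonyl C bonded to C and –OH → carboxylic acid.
  CH2OCH2: C–O–C with sp³ carbons on both sides and no adjacent C=O → ether.
  CH(COCH3): pendant –COCH3: carbonyl C bonded to two carbons → ketone.
  CH2OCH2: C–O–C with sp³ carbons on both sides and no adjacent C=O → ether.
  CH2NO2: –NO2 on carbon → nitro group.
No segment is a alcohol: CH(OCH3) is ether, not alcohol; CH(COOH) is carboxylic acid, not alcohol; CH2OCH2 is ether, not alcohol. → 0.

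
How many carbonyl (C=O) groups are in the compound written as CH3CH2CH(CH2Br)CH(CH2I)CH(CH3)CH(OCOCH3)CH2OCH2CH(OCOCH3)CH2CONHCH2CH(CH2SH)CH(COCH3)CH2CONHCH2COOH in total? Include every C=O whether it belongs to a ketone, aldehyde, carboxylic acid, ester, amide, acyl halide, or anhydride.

CH(OCOCH3): ester, 1 C=O (running total 1).
CH(OCOCH3): ester, 1 C=O (running total 2).
CH2CONHCH2: amide, 1 C=O (running total 3).
CH(COCH3): ketone, 1 C=O (running total 4).
CH2CONHCH2: amide, 1 C=O (running total 5).
COOH: carboxylic acid, 1 C=O (running total 6).

6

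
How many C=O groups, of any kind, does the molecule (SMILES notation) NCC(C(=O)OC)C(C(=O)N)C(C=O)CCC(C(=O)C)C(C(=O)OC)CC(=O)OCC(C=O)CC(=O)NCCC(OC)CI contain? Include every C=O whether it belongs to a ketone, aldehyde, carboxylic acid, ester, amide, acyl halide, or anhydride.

8

CH(COOCH3): ester, 1 C=O (running total 1).
CH(CONH2): amide, 1 C=O (running total 2).
CH(CHO): aldehyde, 1 C=O (running total 3).
CH(COCH3): ketone, 1 C=O (running total 4).
CH(COOCH3): ester, 1 C=O (running total 5).
CH2COOCH2: ester, 1 C=O (running total 6).
CH(CHO): aldehyde, 1 C=O (running total 7).
CH2CONHCH2: amide, 1 C=O (running total 8).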